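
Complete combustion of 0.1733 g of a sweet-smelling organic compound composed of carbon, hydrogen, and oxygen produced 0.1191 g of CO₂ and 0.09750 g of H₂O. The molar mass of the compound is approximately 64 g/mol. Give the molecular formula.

CH4O3

mol C = 0.1191 g CO₂ ÷ 44.009 g/mol = 0.0027063 mol
mol H = 2 × 0.09750 g H₂O ÷ 18.015 g/mol = 0.010824 mol
mass O = 0.1733 − (0.032505 + 0.010911) = 0.12988 g → mol O = 0.12988 ÷ 15.999 = 0.0081183 mol
Divide by the smallest (0.0027063 mol): C 1.000, H 4.000, O 3.000
Empirical formula: CH4O3
Empirical-formula mass = 64.04 g/mol; 64 ÷ 64.04 ≈ 1, so the molecular formula is CH4O3.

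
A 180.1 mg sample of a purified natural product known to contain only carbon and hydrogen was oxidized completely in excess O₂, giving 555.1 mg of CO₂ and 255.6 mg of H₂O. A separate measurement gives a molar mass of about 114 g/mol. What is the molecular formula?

C8H18

mol C = 0.5551 g CO₂ ÷ 44.009 g/mol = 0.012613 mol
mol H = 2 × 0.2556 g H₂O ÷ 18.015 g/mol = 0.028376 mol
Divide by the smallest (0.012613 mol): C 1.000, H 2.250
Multiplying each by 4 gives whole numbers: C 4.00, H 9.00
Empirical formula: C4H9
Empirical-formula mass = 57.12 g/mol; 114 ÷ 57.12 ≈ 2, so the molecular formula is C8H18.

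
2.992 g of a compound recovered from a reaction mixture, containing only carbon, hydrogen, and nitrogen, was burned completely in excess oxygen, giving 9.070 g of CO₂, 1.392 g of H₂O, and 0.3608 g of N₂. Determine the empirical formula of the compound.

mol C = 9.070 g CO₂ ÷ 44.009 g/mol = 0.20609 mol
mol H = 2 × 1.392 g H₂O ÷ 18.015 g/mol = 0.15454 mol
mol N = 2 × 0.3608 g N₂ ÷ 28.014 g/mol = 0.025759 mol
Divide by the smallest (0.025759 mol): C 8.001, H 5.999, N 1.000

C8H6N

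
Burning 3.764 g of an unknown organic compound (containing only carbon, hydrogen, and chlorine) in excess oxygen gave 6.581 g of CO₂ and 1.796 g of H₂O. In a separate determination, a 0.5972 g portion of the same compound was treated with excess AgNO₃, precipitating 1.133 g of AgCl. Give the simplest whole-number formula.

C3H4Cl

mol C = 6.581 g CO₂ ÷ 44.009 g/mol = 0.14954 mol
mol H = 2 × 1.796 g H₂O ÷ 18.015 g/mol = 0.19939 mol
From the AgCl data: mol Cl per gram of compound = (1.133 ÷ 143.318) ÷ 0.5972 = 0.013238 mol/g, so in the 3.764 g combustion sample mol Cl = 0.049826 mol
Divide by the smallest (0.049826 mol): C 3.001, H 4.002, Cl 1.000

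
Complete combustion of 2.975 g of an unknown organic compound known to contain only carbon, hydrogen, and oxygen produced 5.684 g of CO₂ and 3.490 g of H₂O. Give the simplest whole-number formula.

C2H6O

mol C = 5.684 g CO₂ ÷ 44.009 g/mol = 0.12916 mol
mol H = 2 × 3.490 g H₂O ÷ 18.015 g/mol = 0.38745 mol
mass O = 2.975 − (1.5513 + 0.39055) = 1.0332 g → mol O = 1.0332 ÷ 15.999 = 0.064577 mol
Divide by the smallest (0.064577 mol): C 2.000, H 6.000, O 1.000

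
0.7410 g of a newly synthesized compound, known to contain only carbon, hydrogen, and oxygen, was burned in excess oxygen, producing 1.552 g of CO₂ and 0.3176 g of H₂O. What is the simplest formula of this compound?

C2H2O

mol C = 1.552 g CO₂ ÷ 44.009 g/mol = 0.035266 mol
mol H = 2 × 0.3176 g H₂O ÷ 18.015 g/mol = 0.035260 mol
mass O = 0.7410 − (0.42357 + 0.035542) = 0.28188 g → mol O = 0.28188 ÷ 15.999 = 0.017619 mol
Divide by the smallest (0.017619 mol): C 2.002, H 2.001, O 1.000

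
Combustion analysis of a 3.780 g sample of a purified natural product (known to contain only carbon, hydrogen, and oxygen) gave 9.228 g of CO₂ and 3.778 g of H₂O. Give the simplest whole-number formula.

mol C = 9.228 g CO₂ ÷ 44.009 g/mol = 0.20968 mol
mol H = 2 × 3.778 g H₂O ÷ 18.015 g/mol = 0.41943 mol
mass O = 3.780 − (2.5185 + 0.42278) = 0.83870 g → mol O = 0.83870 ÷ 15.999 = 0.052422 mol
Divide by the smallest (0.052422 mol): C 4.000, H 8.001, O 1.000

C4H8O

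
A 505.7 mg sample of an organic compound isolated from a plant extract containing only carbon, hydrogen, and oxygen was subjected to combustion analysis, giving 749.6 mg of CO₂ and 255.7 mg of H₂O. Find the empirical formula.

mol C = 0.7496 g CO₂ ÷ 44.009 g/mol = 0.017033 mol
mol H = 2 × 0.2557 g H₂O ÷ 18.015 g/mol = 0.028387 mol
mass O = 0.5057 − (0.20458 + 0.028615) = 0.27250 g → mol O = 0.27250 ÷ 15.999 = 0.017033 mol
Divide by the smallest (0.017033 mol): C 1.000, H 1.667, O 1.000
Multiplying each by 3 gives whole numbers: C 3.00, H 5.00, O 3.00

C3H5O3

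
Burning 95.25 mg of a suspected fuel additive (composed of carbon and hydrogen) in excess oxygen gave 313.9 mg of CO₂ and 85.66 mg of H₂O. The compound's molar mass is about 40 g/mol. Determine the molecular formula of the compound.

mol C = 0.3139 g CO₂ ÷ 44.009 g/mol = 0.0071326 mol
mol H = 2 × 0.08566 g H₂O ÷ 18.015 g/mol = 0.0095099 mol
Divide by the smallest (0.0071326 mol): C 1.000, H 1.333
Multiplying each by 3 gives whole numbers: C 3.00, H 4.00
Empirical formula: C3H4
Empirical-formula mass = 40.06 g/mol; 40 ÷ 40.06 ≈ 1, so the molecular formula is C3H4.

C3H4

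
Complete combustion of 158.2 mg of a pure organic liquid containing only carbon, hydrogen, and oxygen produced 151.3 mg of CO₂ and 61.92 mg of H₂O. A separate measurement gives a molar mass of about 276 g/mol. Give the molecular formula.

C6H12O12

mol C = 0.1513 g CO₂ ÷ 44.009 g/mol = 0.0034379 mol
mol H = 2 × 0.06192 g H₂O ÷ 18.015 g/mol = 0.0068743 mol
mass O = 0.1582 − (0.041293 + 0.0069293) = 0.10998 g → mol O = 0.10998 ÷ 15.999 = 0.0068740 mol
Divide by the smallest (0.0034379 mol): C 1.000, H 2.000, O 1.999
Empirical formula: CH2O2
Empirical-formula mass = 46.02 g/mol; 276 ÷ 46.02 ≈ 6, so the molecular formula is C6H12O12.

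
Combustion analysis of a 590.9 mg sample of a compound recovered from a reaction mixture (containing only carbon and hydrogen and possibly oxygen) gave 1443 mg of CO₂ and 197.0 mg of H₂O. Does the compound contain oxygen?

yes

mol C = 1.443 g CO₂ ÷ 44.009 g/mol = 0.032789 mol
mol H = 2 × 0.1970 g H₂O ÷ 18.015 g/mol = 0.021871 mol
C and H account for only 0.41587 g of the 0.5909 g sample; the remaining 0.17503 g must be oxygen.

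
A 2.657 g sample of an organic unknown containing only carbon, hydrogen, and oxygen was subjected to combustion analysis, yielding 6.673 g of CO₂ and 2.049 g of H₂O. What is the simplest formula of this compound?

C4H6O

mol C = 6.673 g CO₂ ÷ 44.009 g/mol = 0.15163 mol
mol H = 2 × 2.049 g H₂O ÷ 18.015 g/mol = 0.22748 mol
mass O = 2.657 − (1.8212 + 0.22930) = 0.60650 g → mol O = 0.60650 ÷ 15.999 = 0.037909 mol
Divide by the smallest (0.037909 mol): C 4.000, H 6.001, O 1.000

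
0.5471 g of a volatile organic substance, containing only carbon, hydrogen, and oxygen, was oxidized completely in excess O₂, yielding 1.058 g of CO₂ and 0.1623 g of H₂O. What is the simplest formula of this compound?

C8H6O5

mol C = 1.058 g CO₂ ÷ 44.009 g/mol = 0.024041 mol
mol H = 2 × 0.1623 g H₂O ÷ 18.015 g/mol = 0.018018 mol
mass O = 0.5471 − (0.28875 + 0.018162) = 0.24019 g → mol O = 0.24019 ÷ 15.999 = 0.015013 mol
Divide by the smallest (0.015013 mol): C 1.601, H 1.200, O 1.000
Multiplying each by 5 gives whole numbers: C 8.01, H 6.00, O 5.00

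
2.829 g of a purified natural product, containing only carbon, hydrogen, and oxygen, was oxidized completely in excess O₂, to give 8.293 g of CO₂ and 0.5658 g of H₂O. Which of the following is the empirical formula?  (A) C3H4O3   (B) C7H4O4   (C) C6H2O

(C) C6H2O

mol C = 8.293 g CO₂ ÷ 44.009 g/mol = 0.18844 mol
mol H = 2 × 0.5658 g H₂O ÷ 18.015 g/mol = 0.062814 mol
mass O = 2.829 − (2.2633 + 0.063317) = 0.50235 g → mol O = 0.50235 ÷ 15.999 = 0.031399 mol
Divide by the smallest (0.031399 mol): C 6.002, H 2.001, O 1.000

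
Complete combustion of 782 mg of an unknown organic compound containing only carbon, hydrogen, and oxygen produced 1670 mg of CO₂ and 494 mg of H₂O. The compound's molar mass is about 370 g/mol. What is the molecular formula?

mol C = 1.67 g CO₂ ÷ 44.009 g/mol = 0.03795 mol
mol H = 2 × 0.494 g H₂O ÷ 18.015 g/mol = 0.05484 mol
mass O = 0.782 − (0.4558 + 0.05528) = 0.2709 g → mol O = 0.2709 ÷ 15.999 = 0.01693 mol
Divide by the smallest (0.01693 mol): C 2.241, H 3.238, O 1.000
Multiplying each by 4 gives whole numbers: C 8.96, H 12.95, O 4.00
Empirical formula: C9H13O4
Empirical-formula mass = 185.20 g/mol; 370 ÷ 185.20 ≈ 2, so the molecular formula is C18H26O8.

C18H26O8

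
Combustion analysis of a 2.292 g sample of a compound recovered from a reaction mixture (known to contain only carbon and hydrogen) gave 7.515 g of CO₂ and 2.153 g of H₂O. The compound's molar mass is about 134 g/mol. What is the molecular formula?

C10H14

mol C = 7.515 g CO₂ ÷ 44.009 g/mol = 0.17076 mol
mol H = 2 × 2.153 g H₂O ÷ 18.015 g/mol = 0.23902 mol
Divide by the smallest (0.17076 mol): C 1.000, H 1.400
Multiplying each by 5 gives whole numbers: C 5.00, H 7.00
Empirical formula: C5H7
Empirical-formula mass = 67.11 g/mol; 134 ÷ 67.11 ≈ 2, so the molecular formula is C10H14.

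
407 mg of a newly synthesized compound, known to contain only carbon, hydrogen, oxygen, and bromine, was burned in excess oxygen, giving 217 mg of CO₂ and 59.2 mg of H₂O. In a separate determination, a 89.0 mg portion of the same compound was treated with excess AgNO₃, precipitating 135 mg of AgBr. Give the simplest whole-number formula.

mol C = 0.217 g CO₂ ÷ 44.009 g/mol = 0.004931 mol
mol H = 2 × 0.0592 g H₂O ÷ 18.015 g/mol = 0.006572 mol
From the AgBr data: mol Br per gram of compound = (0.135 ÷ 187.772) ÷ 0.0890 = 0.008078 mol/g, so in the 0.407 g combustion sample mol Br = 0.003288 mol
mass O = 0.407 − (0.05922 + 0.006625 + 0.2627) = 0.07844 g → mol O = 0.07844 ÷ 15.999 = 0.004903 mol
Divide by the smallest (0.003288 mol): C 1.500, H 1.999, Br 1.000, O 1.491
Multiplying each by 2 gives whole numbers: C 3.00, H 4.00, Br 2.00, O 2.98

C3H4Br2O3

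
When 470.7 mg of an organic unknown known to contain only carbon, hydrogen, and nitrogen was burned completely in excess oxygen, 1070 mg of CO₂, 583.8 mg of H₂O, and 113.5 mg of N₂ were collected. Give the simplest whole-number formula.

mol C = 1.070 g CO₂ ÷ 44.009 g/mol = 0.024313 mol
mol H = 2 × 0.5838 g H₂O ÷ 18.015 g/mol = 0.064813 mol
mol N = 2 × 0.1135 g N₂ ÷ 28.014 g/mol = 0.0081031 mol
Divide by the smallest (0.0081031 mol): C 3.000, H 7.999, N 1.000

C3H8N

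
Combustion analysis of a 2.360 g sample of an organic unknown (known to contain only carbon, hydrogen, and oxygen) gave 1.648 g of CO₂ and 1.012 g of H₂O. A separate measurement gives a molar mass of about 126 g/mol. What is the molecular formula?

C2H6O6

mol C = 1.648 g CO₂ ÷ 44.009 g/mol = 0.037447 mol
mol H = 2 × 1.012 g H₂O ÷ 18.015 g/mol = 0.11235 mol
mass O = 2.360 − (0.44977 + 0.11325) = 1.7970 g → mol O = 1.7970 ÷ 15.999 = 0.11232 mol
Divide by the smallest (0.037447 mol): C 1.000, H 3.000, O 2.999
Empirical formula: CH3O3
Empirical-formula mass = 63.03 g/mol; 126 ÷ 63.03 ≈ 2, so the molecular formula is C2H6O6.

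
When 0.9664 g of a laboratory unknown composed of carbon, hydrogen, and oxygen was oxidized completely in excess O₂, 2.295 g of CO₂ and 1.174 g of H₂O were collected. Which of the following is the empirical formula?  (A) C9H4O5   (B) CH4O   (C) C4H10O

mol C = 2.295 g CO₂ ÷ 44.009 g/mol = 0.052148 mol
mol H = 2 × 1.174 g H₂O ÷ 18.015 g/mol = 0.13034 mol
mass O = 0.9664 − (0.62635 + 0.13138) = 0.20867 g → mol O = 0.20867 ÷ 15.999 = 0.013042 mol
Divide by the smallest (0.013042 mol): C 3.998, H 9.993, O 1.000

(C) C4H10O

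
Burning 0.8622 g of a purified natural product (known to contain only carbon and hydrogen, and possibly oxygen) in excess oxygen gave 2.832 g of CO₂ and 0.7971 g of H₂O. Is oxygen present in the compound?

mol C = 2.832 g CO₂ ÷ 44.009 g/mol = 0.064350 mol
mol H = 2 × 0.7971 g H₂O ÷ 18.015 g/mol = 0.088493 mol
C and H together account for 0.86211 g — essentially the entire 0.8622 g sample — so the compound contains no oxygen.

no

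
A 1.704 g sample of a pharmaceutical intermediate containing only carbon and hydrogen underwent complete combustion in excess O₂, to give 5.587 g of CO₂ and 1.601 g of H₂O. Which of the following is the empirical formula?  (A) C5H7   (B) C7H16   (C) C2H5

mol C = 5.587 g CO₂ ÷ 44.009 g/mol = 0.12695 mol
mol H = 2 × 1.601 g H₂O ÷ 18.015 g/mol = 0.17774 mol
Divide by the smallest (0.12695 mol): C 1.000, H 1.400
Multiplying each by 5 gives whole numbers: C 5.00, H 7.00

(A) C5H7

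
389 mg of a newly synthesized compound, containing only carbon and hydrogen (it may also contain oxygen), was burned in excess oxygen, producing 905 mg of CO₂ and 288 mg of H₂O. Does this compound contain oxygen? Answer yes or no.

mol C = 0.905 g CO₂ ÷ 44.009 g/mol = 0.02056 mol
mol H = 2 × 0.288 g H₂O ÷ 18.015 g/mol = 0.03197 mol
C and H account for only 0.2792 g of the 0.389 g sample; the remaining 0.1098 g must be oxygen.

yes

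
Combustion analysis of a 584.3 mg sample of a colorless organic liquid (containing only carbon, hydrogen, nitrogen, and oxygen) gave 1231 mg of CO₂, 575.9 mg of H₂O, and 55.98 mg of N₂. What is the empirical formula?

C7H16NO2

mol C = 1.231 g CO₂ ÷ 44.009 g/mol = 0.027972 mol
mol H = 2 × 0.5759 g H₂O ÷ 18.015 g/mol = 0.063936 mol
mol N = 2 × 0.05598 g N₂ ÷ 28.014 g/mol = 0.0039966 mol
mass O = 0.5843 − (0.33597 + 0.064447 + 0.055980) = 0.12791 g → mol O = 0.12791 ÷ 15.999 = 0.0079947 mol
Divide by the smallest (0.0039966 mol): C 6.999, H 15.998, N 1.000, O 2.000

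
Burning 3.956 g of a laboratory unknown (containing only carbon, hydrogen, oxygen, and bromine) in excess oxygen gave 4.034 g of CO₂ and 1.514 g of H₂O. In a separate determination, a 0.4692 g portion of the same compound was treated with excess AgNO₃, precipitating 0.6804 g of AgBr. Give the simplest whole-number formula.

mol C = 4.034 g CO₂ ÷ 44.009 g/mol = 0.091663 mol
mol H = 2 × 1.514 g H₂O ÷ 18.015 g/mol = 0.16808 mol
From the AgBr data: mol Br per gram of compound = (0.6804 ÷ 187.772) ÷ 0.4692 = 0.0077228 mol/g, so in the 3.956 g combustion sample mol Br = 0.030551 mol
mass O = 3.956 − (1.1010 + 0.16943 + 2.4412) = 0.24443 g → mol O = 0.24443 ÷ 15.999 = 0.015278 mol
Divide by the smallest (0.015278 mol): C 6.000, H 11.002, Br 2.000, O 1.000

C6H11Br2O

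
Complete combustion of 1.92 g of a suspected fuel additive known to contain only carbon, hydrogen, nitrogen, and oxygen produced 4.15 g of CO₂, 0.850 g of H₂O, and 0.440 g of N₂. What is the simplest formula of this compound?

C6H6N2O

mol C = 4.15 g CO₂ ÷ 44.009 g/mol = 0.09430 mol
mol H = 2 × 0.850 g H₂O ÷ 18.015 g/mol = 0.09437 mol
mol N = 2 × 0.440 g N₂ ÷ 28.014 g/mol = 0.03141 mol
mass O = 1.92 − (1.133 + 0.09512 + 0.4400) = 0.2523 g → mol O = 0.2523 ÷ 15.999 = 0.01577 mol
Divide by the smallest (0.01577 mol): C 5.981, H 5.985, N 1.992, O 1.000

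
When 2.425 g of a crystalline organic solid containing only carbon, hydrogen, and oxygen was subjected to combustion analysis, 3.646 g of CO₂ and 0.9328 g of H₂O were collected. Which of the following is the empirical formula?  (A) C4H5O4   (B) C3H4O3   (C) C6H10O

mol C = 3.646 g CO₂ ÷ 44.009 g/mol = 0.082847 mol
mol H = 2 × 0.9328 g H₂O ÷ 18.015 g/mol = 0.10356 mol
mass O = 2.425 − (0.99507 + 0.10439) = 1.3255 g → mol O = 1.3255 ÷ 15.999 = 0.082852 mol
Divide by the smallest (0.082847 mol): C 1.000, H 1.250, O 1.000
Multiplying each by 4 gives whole numbers: C 4.00, H 5.00, O 4.00

(A) C4H5O4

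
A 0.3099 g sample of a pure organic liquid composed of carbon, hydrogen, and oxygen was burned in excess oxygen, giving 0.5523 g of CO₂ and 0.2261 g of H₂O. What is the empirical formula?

mol C = 0.5523 g CO₂ ÷ 44.009 g/mol = 0.012550 mol
mol H = 2 × 0.2261 g H₂O ÷ 18.015 g/mol = 0.025101 mol
mass O = 0.3099 − (0.15073 + 0.025302) = 0.13386 g → mol O = 0.13386 ÷ 15.999 = 0.0083670 mol
Divide by the smallest (0.0083670 mol): C 1.500, H 3.000, O 1.000
Multiplying each by 2 gives whole numbers: C 3.00, H 6.00, O 2.00

C3H6O2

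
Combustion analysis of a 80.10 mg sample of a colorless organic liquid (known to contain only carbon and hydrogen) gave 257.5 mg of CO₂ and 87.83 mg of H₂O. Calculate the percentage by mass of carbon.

87.74%

mol C = 0.2575 g CO₂ ÷ 44.009 g/mol = 0.0058511 mol
mol H = 2 × 0.08783 g H₂O ÷ 18.015 g/mol = 0.0097508 mol
mass % C = 0.070277 g ÷ 0.08010 g × 100%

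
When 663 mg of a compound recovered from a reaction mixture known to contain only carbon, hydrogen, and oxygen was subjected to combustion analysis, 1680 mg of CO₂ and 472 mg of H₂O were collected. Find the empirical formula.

C8H11O2

mol C = 1.68 g CO₂ ÷ 44.009 g/mol = 0.03817 mol
mol H = 2 × 0.472 g H₂O ÷ 18.015 g/mol = 0.05240 mol
mass O = 0.663 − (0.4585 + 0.05282) = 0.1517 g → mol O = 0.1517 ÷ 15.999 = 0.009480 mol
Divide by the smallest (0.009480 mol): C 4.027, H 5.527, O 1.000
Multiplying each by 2 gives whole numbers: C 8.05, H 11.05, O 2.00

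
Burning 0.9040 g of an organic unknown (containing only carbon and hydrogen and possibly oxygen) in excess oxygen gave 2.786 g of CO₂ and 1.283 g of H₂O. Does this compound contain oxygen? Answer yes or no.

no

mol C = 2.786 g CO₂ ÷ 44.009 g/mol = 0.063305 mol
mol H = 2 × 1.283 g H₂O ÷ 18.015 g/mol = 0.14244 mol
C and H together account for 0.90394 g — essentially the entire 0.9040 g sample — so the compound contains no oxygen.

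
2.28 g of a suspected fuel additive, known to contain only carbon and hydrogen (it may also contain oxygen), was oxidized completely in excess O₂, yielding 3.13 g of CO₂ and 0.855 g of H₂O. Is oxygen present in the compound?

mol C = 3.13 g CO₂ ÷ 44.009 g/mol = 0.07112 mol
mol H = 2 × 0.855 g H₂O ÷ 18.015 g/mol = 0.09492 mol
C and H account for only 0.9499 g of the 2.28 g sample; the remaining 1.330 g must be oxygen.

yes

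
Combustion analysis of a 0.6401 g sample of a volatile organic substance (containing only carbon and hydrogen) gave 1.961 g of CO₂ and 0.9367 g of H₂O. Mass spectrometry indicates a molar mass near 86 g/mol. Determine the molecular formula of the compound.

mol C = 1.961 g CO₂ ÷ 44.009 g/mol = 0.044559 mol
mol H = 2 × 0.9367 g H₂O ÷ 18.015 g/mol = 0.10399 mol
Divide by the smallest (0.044559 mol): C 1.000, H 2.334
Multiplying each by 3 gives whole numbers: C 3.00, H 7.00
Empirical formula: C3H7
Empirical-formula mass = 43.09 g/mol; 86 ÷ 43.09 ≈ 2, so the molecular formula is C6H14.

C6H14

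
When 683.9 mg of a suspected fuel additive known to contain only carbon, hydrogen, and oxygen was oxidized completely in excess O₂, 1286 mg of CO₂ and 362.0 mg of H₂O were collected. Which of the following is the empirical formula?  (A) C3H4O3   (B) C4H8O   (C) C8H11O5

mol C = 1.286 g CO₂ ÷ 44.009 g/mol = 0.029221 mol
mol H = 2 × 0.3620 g H₂O ÷ 18.015 g/mol = 0.040189 mol
mass O = 0.6839 − (0.35098 + 0.040510) = 0.29241 g → mol O = 0.29241 ÷ 15.999 = 0.018277 mol
Divide by the smallest (0.018277 mol): C 1.599, H 2.199, O 1.000
Multiplying each by 5 gives whole numbers: C 7.99, H 10.99, O 5.00

(C) C8H11O5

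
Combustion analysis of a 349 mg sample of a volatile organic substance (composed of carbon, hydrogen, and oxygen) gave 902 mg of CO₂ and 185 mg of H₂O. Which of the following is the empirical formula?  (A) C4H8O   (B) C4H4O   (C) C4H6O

mol C = 0.902 g CO₂ ÷ 44.009 g/mol = 0.02050 mol
mol H = 2 × 0.185 g H₂O ÷ 18.015 g/mol = 0.02054 mol
mass O = 0.349 − (0.2462 + 0.02070) = 0.08212 g → mol O = 0.08212 ÷ 15.999 = 0.005133 mol
Divide by the smallest (0.005133 mol): C 3.993, H 4.001, O 1.000

(B) C4H4O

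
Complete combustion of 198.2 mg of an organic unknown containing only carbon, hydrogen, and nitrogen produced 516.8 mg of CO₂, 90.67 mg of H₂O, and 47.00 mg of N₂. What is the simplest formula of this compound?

C7H6N2

mol C = 0.5168 g CO₂ ÷ 44.009 g/mol = 0.011743 mol
mol H = 2 × 0.09067 g H₂O ÷ 18.015 g/mol = 0.010066 mol
mol N = 2 × 0.04700 g N₂ ÷ 28.014 g/mol = 0.0033555 mol
Divide by the smallest (0.0033555 mol): C 3.500, H 3.000, N 1.000
Multiplying each by 2 gives whole numbers: C 7.00, H 6.00, N 2.00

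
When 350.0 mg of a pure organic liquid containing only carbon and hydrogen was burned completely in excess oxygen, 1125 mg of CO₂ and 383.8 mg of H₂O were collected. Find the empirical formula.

mol C = 1.125 g CO₂ ÷ 44.009 g/mol = 0.025563 mol
mol H = 2 × 0.3838 g H₂O ÷ 18.015 g/mol = 0.042609 mol
Divide by the smallest (0.025563 mol): C 1.000, H 1.667
Multiplying each by 3 gives whole numbers: C 3.00, H 5.00

C3H5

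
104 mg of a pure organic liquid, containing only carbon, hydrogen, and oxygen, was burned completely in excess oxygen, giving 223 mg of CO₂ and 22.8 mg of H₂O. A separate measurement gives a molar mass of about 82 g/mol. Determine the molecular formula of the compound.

C4H2O2

mol C = 0.223 g CO₂ ÷ 44.009 g/mol = 0.005067 mol
mol H = 2 × 0.0228 g H₂O ÷ 18.015 g/mol = 0.002531 mol
mass O = 0.104 − (0.06086 + 0.002551) = 0.04059 g → mol O = 0.04059 ÷ 15.999 = 0.002537 mol
Divide by the smallest (0.002531 mol): C 2.002, H 1.000, O 1.002
Empirical formula: C2HO
Empirical-formula mass = 41.03 g/mol; 82 ÷ 41.03 ≈ 2, so the molecular formula is C4H2O2.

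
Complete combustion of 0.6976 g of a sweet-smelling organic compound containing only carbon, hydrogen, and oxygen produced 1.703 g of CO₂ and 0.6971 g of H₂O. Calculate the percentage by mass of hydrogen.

11.18%

mol C = 1.703 g CO₂ ÷ 44.009 g/mol = 0.038697 mol
mol H = 2 × 0.6971 g H₂O ÷ 18.015 g/mol = 0.077391 mol
mass O = 0.6976 − (0.46479 + 0.078010) = 0.15480 g → mol O = 0.15480 ÷ 15.999 = 0.0096759 mol
mass % H = 0.078010 g ÷ 0.6976 g × 100%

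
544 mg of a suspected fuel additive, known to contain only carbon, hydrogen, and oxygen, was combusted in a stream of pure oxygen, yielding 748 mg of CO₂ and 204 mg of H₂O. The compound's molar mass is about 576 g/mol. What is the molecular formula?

mol C = 0.748 g CO₂ ÷ 44.009 g/mol = 0.01700 mol
mol H = 2 × 0.204 g H₂O ÷ 18.015 g/mol = 0.02265 mol
mass O = 0.544 − (0.2041 + 0.02283) = 0.3170 g → mol O = 0.3170 ÷ 15.999 = 0.01982 mol
Divide by the smallest (0.01700 mol): C 1.000, H 1.332, O 1.166
Multiplying each by 6 gives whole numbers: C 6.00, H 7.99, O 7.00
Empirical formula: C6H8O7
Empirical-formula mass = 192.12 g/mol; 576 ÷ 192.12 ≈ 3, so the molecular formula is C18H24O21.

C18H24O21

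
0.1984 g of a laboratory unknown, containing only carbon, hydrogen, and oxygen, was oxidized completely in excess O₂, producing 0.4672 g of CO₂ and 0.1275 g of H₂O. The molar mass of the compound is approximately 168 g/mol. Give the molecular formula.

mol C = 0.4672 g CO₂ ÷ 44.009 g/mol = 0.010616 mol
mol H = 2 × 0.1275 g H₂O ÷ 18.015 g/mol = 0.014155 mol
mass O = 0.1984 − (0.12751 + 0.014268) = 0.056623 g → mol O = 0.056623 ÷ 15.999 = 0.0035392 mol
Divide by the smallest (0.0035392 mol): C 3.000, H 4.000, O 1.000
Empirical formula: C3H4O
Empirical-formula mass = 56.06 g/mol; 168 ÷ 56.06 ≈ 3, so the molecular formula is C9H12O3.

C9H12O3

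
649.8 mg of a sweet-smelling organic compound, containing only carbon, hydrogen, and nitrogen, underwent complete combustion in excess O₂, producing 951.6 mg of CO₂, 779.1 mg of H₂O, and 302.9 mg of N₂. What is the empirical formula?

mol C = 0.9516 g CO₂ ÷ 44.009 g/mol = 0.021623 mol
mol H = 2 × 0.7791 g H₂O ÷ 18.015 g/mol = 0.086495 mol
mol N = 2 × 0.3029 g N₂ ÷ 28.014 g/mol = 0.021625 mol
Divide by the smallest (0.021623 mol): C 1.000, H 4.000, N 1.000

CH4N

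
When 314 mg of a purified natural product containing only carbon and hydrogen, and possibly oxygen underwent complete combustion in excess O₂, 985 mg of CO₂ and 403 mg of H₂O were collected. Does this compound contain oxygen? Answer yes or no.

mol C = 0.985 g CO₂ ÷ 44.009 g/mol = 0.02238 mol
mol H = 2 × 0.403 g H₂O ÷ 18.015 g/mol = 0.04474 mol
C and H together account for 0.3139 g — essentially the entire 0.314 g sample — so the compound contains no oxygen.

no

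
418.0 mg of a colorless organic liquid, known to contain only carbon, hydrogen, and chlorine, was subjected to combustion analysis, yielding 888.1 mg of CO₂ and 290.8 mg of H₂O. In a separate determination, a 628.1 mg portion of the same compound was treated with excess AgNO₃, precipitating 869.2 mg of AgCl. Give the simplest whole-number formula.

mol C = 0.8881 g CO₂ ÷ 44.009 g/mol = 0.020180 mol
mol H = 2 × 0.2908 g H₂O ÷ 18.015 g/mol = 0.032284 mol
From the AgCl data: mol Cl per gram of compound = (0.8692 ÷ 143.318) ÷ 0.6281 = 0.0096558 mol/g, so in the 0.4180 g combustion sample mol Cl = 0.0040361 mol
Divide by the smallest (0.0040361 mol): C 5.000, H 7.999, Cl 1.000

C5H8Cl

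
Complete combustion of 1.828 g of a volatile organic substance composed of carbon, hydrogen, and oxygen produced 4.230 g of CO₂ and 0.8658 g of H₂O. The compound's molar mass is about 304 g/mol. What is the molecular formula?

C16H16O6

mol C = 4.230 g CO₂ ÷ 44.009 g/mol = 0.096117 mol
mol H = 2 × 0.8658 g H₂O ÷ 18.015 g/mol = 0.096120 mol
mass O = 1.828 − (1.1545 + 0.096889) = 0.57665 g → mol O = 0.57665 ÷ 15.999 = 0.036043 mol
Divide by the smallest (0.036043 mol): C 2.667, H 2.667, O 1.000
Multiplying each by 3 gives whole numbers: C 8.00, H 8.00, O 3.00
Empirical formula: C8H8O3
Empirical-formula mass = 152.15 g/mol; 304 ÷ 152.15 ≈ 2, so the molecular formula is C16H16O6.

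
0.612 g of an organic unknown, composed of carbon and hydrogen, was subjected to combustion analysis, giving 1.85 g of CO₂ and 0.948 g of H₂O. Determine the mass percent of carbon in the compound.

82.5%

mol C = 1.85 g CO₂ ÷ 44.009 g/mol = 0.04204 mol
mol H = 2 × 0.948 g H₂O ÷ 18.015 g/mol = 0.1052 mol
mass % C = 0.5049 g ÷ 0.612 g × 100%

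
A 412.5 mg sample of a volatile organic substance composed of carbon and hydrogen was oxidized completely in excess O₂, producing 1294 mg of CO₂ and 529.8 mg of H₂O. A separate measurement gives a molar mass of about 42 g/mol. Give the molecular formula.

C3H6

mol C = 1.294 g CO₂ ÷ 44.009 g/mol = 0.029403 mol
mol H = 2 × 0.5298 g H₂O ÷ 18.015 g/mol = 0.058818 mol
Divide by the smallest (0.029403 mol): C 1.000, H 2.000
Empirical formula: CH2
Empirical-formula mass = 14.03 g/mol; 42 ÷ 14.03 ≈ 3, so the molecular formula is C3H6.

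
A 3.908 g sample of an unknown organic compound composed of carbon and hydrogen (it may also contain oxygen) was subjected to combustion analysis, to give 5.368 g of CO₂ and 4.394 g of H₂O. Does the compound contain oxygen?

mol C = 5.368 g CO₂ ÷ 44.009 g/mol = 0.12198 mol
mol H = 2 × 4.394 g H₂O ÷ 18.015 g/mol = 0.48782 mol
C and H account for only 1.9568 g of the 3.908 g sample; the remaining 1.9512 g must be oxygen.

yes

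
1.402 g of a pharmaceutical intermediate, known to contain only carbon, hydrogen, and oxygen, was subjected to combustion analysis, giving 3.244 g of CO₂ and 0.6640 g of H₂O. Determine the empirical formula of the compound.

mol C = 3.244 g CO₂ ÷ 44.009 g/mol = 0.073712 mol
mol H = 2 × 0.6640 g H₂O ÷ 18.015 g/mol = 0.073716 mol
mass O = 1.402 − (0.88536 + 0.074306) = 0.44234 g → mol O = 0.44234 ÷ 15.999 = 0.027648 mol
Divide by the smallest (0.027648 mol): C 2.666, H 2.666, O 1.000
Multiplying each by 3 gives whole numbers: C 8.00, H 8.00, O 3.00

C8H8O3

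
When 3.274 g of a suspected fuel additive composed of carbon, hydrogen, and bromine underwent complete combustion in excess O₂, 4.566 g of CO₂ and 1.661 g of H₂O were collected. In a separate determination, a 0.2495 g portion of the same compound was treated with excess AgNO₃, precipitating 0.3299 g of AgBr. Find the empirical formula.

mol C = 4.566 g CO₂ ÷ 44.009 g/mol = 0.10375 mol
mol H = 2 × 1.661 g H₂O ÷ 18.015 g/mol = 0.18440 mol
From the AgBr data: mol Br per gram of compound = (0.3299 ÷ 187.772) ÷ 0.2495 = 0.0070418 mol/g, so in the 3.274 g combustion sample mol Br = 0.023055 mol
Divide by the smallest (0.023055 mol): C 4.500, H 7.998, Br 1.000
Multiplying each by 2 gives whole numbers: C 9.00, H 16.00, Br 2.00

C9H16Br2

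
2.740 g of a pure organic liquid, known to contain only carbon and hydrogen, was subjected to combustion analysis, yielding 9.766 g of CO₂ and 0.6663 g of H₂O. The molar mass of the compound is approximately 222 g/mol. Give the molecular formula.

C18H6

mol C = 9.766 g CO₂ ÷ 44.009 g/mol = 0.22191 mol
mol H = 2 × 0.6663 g H₂O ÷ 18.015 g/mol = 0.073972 mol
Divide by the smallest (0.073972 mol): C 3.000, H 1.000
Empirical formula: C3H
Empirical-formula mass = 37.04 g/mol; 222 ÷ 37.04 ≈ 6, so the molecular formula is C18H6.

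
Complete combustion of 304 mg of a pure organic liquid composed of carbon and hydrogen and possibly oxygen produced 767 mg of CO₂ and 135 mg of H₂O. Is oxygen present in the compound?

yes

mol C = 0.767 g CO₂ ÷ 44.009 g/mol = 0.01743 mol
mol H = 2 × 0.135 g H₂O ÷ 18.015 g/mol = 0.01499 mol
C and H account for only 0.2244 g of the 0.304 g sample; the remaining 0.07956 g must be oxygen.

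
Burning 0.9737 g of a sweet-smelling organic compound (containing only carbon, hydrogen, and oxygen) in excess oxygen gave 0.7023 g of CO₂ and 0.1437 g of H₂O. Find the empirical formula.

mol C = 0.7023 g CO₂ ÷ 44.009 g/mol = 0.015958 mol
mol H = 2 × 0.1437 g H₂O ÷ 18.015 g/mol = 0.015953 mol
mass O = 0.9737 − (0.19167 + 0.016081) = 0.76595 g → mol O = 0.76595 ÷ 15.999 = 0.047875 mol
Divide by the smallest (0.015953 mol): C 1.000, H 1.000, O 3.001

CHO3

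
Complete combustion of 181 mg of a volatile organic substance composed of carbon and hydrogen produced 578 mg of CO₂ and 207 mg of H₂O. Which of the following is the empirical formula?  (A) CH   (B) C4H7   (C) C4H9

mol C = 0.578 g CO₂ ÷ 44.009 g/mol = 0.01313 mol
mol H = 2 × 0.207 g H₂O ÷ 18.015 g/mol = 0.02298 mol
Divide by the smallest (0.01313 mol): C 1.000, H 1.750
Multiplying each by 4 gives whole numbers: C 4.00, H 7.00

(B) C4H7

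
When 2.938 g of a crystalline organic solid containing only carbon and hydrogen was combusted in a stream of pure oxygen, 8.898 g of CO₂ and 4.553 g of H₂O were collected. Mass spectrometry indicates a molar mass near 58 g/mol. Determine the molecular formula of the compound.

mol C = 8.898 g CO₂ ÷ 44.009 g/mol = 0.20219 mol
mol H = 2 × 4.553 g H₂O ÷ 18.015 g/mol = 0.50547 mol
Divide by the smallest (0.20219 mol): C 1.000, H 2.500
Multiplying each by 2 gives whole numbers: C 2.00, H 5.00
Empirical formula: C2H5
Empirical-formula mass = 29.06 g/mol; 58 ÷ 29.06 ≈ 2, so the molecular formula is C4H10.

C4H10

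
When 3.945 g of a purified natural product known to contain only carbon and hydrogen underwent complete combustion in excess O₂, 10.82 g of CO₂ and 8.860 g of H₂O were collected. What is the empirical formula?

mol C = 10.82 g CO₂ ÷ 44.009 g/mol = 0.24586 mol
mol H = 2 × 8.860 g H₂O ÷ 18.015 g/mol = 0.98362 mol
Divide by the smallest (0.24586 mol): C 1.000, H 4.001

CH4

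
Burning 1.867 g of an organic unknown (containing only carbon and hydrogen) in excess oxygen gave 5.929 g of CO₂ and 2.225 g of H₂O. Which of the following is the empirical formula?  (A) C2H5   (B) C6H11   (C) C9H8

(B) C6H11

mol C = 5.929 g CO₂ ÷ 44.009 g/mol = 0.13472 mol
mol H = 2 × 2.225 g H₂O ÷ 18.015 g/mol = 0.24702 mol
Divide by the smallest (0.13472 mol): C 1.000, H 1.834
Multiplying each by 6 gives whole numbers: C 6.00, H 11.00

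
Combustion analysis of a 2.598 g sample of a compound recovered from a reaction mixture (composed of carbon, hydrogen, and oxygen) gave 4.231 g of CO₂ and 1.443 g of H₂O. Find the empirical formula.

C6H10O5

mol C = 4.231 g CO₂ ÷ 44.009 g/mol = 0.096139 mol
mol H = 2 × 1.443 g H₂O ÷ 18.015 g/mol = 0.16020 mol
mass O = 2.598 − (1.1547 + 0.16148) = 1.2818 g → mol O = 1.2818 ÷ 15.999 = 0.080117 mol
Divide by the smallest (0.080117 mol): C 1.200, H 2.000, O 1.000
Multiplying each by 5 gives whole numbers: C 6.00, H 10.00, O 5.00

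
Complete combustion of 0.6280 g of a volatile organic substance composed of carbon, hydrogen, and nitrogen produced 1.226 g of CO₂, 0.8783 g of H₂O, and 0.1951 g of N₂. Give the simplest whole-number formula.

mol C = 1.226 g CO₂ ÷ 44.009 g/mol = 0.027858 mol
mol H = 2 × 0.8783 g H₂O ÷ 18.015 g/mol = 0.097508 mol
mol N = 2 × 0.1951 g N₂ ÷ 28.014 g/mol = 0.013929 mol
Divide by the smallest (0.013929 mol): C 2.000, H 7.000, N 1.000

C2H7N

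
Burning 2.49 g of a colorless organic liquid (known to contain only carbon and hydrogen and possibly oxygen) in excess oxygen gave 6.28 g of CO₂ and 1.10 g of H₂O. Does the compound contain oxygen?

mol C = 6.28 g CO₂ ÷ 44.009 g/mol = 0.1427 mol
mol H = 2 × 1.10 g H₂O ÷ 18.015 g/mol = 0.1221 mol
C and H account for only 1.837 g of the 2.49 g sample; the remaining 0.6530 g must be oxygen.

yes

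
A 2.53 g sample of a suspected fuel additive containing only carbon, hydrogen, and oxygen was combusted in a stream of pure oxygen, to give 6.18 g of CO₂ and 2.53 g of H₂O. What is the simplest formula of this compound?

mol C = 6.18 g CO₂ ÷ 44.009 g/mol = 0.1404 mol
mol H = 2 × 2.53 g H₂O ÷ 18.015 g/mol = 0.2809 mol
mass O = 2.53 − (1.687 + 0.2831) = 0.5602 g → mol O = 0.5602 ÷ 15.999 = 0.03502 mol
Divide by the smallest (0.03502 mol): C 4.010, H 8.021, O 1.000

C4H8O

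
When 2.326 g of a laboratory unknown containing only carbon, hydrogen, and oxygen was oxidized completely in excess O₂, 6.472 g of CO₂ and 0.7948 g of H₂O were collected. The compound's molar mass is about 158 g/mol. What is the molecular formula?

C10H6O2

mol C = 6.472 g CO₂ ÷ 44.009 g/mol = 0.14706 mol
mol H = 2 × 0.7948 g H₂O ÷ 18.015 g/mol = 0.088238 mol
mass O = 2.326 − (1.7663 + 0.088943) = 0.47071 g → mol O = 0.47071 ÷ 15.999 = 0.029421 mol
Divide by the smallest (0.029421 mol): C 4.998, H 2.999, O 1.000
Empirical formula: C5H3O
Empirical-formula mass = 79.08 g/mol; 158 ÷ 79.08 ≈ 2, so the molecular formula is C10H6O2.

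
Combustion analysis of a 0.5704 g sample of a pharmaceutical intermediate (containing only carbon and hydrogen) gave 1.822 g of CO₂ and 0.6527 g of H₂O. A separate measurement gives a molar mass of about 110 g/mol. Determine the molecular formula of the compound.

mol C = 1.822 g CO₂ ÷ 44.009 g/mol = 0.041401 mol
mol H = 2 × 0.6527 g H₂O ÷ 18.015 g/mol = 0.072462 mol
Divide by the smallest (0.041401 mol): C 1.000, H 1.750
Multiplying each by 4 gives whole numbers: C 4.00, H 7.00
Empirical formula: C4H7
Empirical-formula mass = 55.10 g/mol; 110 ÷ 55.10 ≈ 2, so the molecular formula is C8H14.

C8H14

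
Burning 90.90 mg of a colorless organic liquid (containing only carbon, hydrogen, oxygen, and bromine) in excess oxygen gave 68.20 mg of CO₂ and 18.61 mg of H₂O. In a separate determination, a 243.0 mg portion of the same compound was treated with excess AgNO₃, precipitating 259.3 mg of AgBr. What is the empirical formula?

mol C = 0.06820 g CO₂ ÷ 44.009 g/mol = 0.0015497 mol
mol H = 2 × 0.01861 g H₂O ÷ 18.015 g/mol = 0.0020661 mol
From the AgBr data: mol Br per gram of compound = (0.2593 ÷ 187.772) ÷ 0.2430 = 0.0056828 mol/g, so in the 0.09090 g combustion sample mol Br = 0.00051657 mol
mass O = 0.09090 − (0.018613 + 0.0020826 + 0.041276) = 0.028928 g → mol O = 0.028928 ÷ 15.999 = 0.0018081 mol
Divide by the smallest (0.00051657 mol): C 3.000, H 4.000, Br 1.000, O 3.500
Multiplying each by 2 gives whole numbers: C 6.00, H 8.00, Br 2.00, O 7.00

C6H8Br2O7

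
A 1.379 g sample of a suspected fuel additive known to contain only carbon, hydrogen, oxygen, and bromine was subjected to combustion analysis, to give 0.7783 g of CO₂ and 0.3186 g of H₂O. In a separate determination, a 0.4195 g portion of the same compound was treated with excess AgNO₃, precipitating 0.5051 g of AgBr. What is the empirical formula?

mol C = 0.7783 g CO₂ ÷ 44.009 g/mol = 0.017685 mol
mol H = 2 × 0.3186 g H₂O ÷ 18.015 g/mol = 0.035371 mol
From the AgBr data: mol Br per gram of compound = (0.5051 ÷ 187.772) ÷ 0.4195 = 0.0064123 mol/g, so in the 1.379 g combustion sample mol Br = 0.0088426 mol
mass O = 1.379 − (0.21241 + 0.035653 + 0.70656) = 0.42437 g → mol O = 0.42437 ÷ 15.999 = 0.026525 mol
Divide by the smallest (0.0088426 mol): C 2.000, H 4.000, Br 1.000, O 3.000

C2H4BrO3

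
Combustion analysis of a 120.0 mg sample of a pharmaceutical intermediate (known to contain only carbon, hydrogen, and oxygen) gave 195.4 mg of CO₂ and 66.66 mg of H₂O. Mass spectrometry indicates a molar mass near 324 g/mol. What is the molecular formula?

mol C = 0.1954 g CO₂ ÷ 44.009 g/mol = 0.0044400 mol
mol H = 2 × 0.06666 g H₂O ÷ 18.015 g/mol = 0.0074005 mol
mass O = 0.1200 − (0.053329 + 0.0074597) = 0.059211 g → mol O = 0.059211 ÷ 15.999 = 0.0037009 mol
Divide by the smallest (0.0037009 mol): C 1.200, H 2.000, O 1.000
Multiplying each by 5 gives whole numbers: C 6.00, H 10.00, O 5.00
Empirical formula: C6H10O5
Empirical-formula mass = 162.14 g/mol; 324 ÷ 162.14 ≈ 2, so the molecular formula is C12H20O10.

C12H20O10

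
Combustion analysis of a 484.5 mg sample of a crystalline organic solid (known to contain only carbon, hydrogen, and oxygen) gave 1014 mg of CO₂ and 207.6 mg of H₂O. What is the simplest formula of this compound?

mol C = 1.014 g CO₂ ÷ 44.009 g/mol = 0.023041 mol
mol H = 2 × 0.2076 g H₂O ÷ 18.015 g/mol = 0.023047 mol
mass O = 0.4845 − (0.27674 + 0.023232) = 0.18453 g → mol O = 0.18453 ÷ 15.999 = 0.011534 mol
Divide by the smallest (0.011534 mol): C 1.998, H 1.998, O 1.000

C2H2O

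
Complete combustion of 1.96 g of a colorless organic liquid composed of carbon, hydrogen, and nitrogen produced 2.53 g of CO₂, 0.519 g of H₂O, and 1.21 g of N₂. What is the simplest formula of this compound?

mol C = 2.53 g CO₂ ÷ 44.009 g/mol = 0.05749 mol
mol H = 2 × 0.519 g H₂O ÷ 18.015 g/mol = 0.05762 mol
mol N = 2 × 1.21 g N₂ ÷ 28.014 g/mol = 0.08639 mol
Divide by the smallest (0.05749 mol): C 1.000, H 1.002, N 1.503
Multiplying each by 2 gives whole numbers: C 2.00, H 2.00, N 3.01

C2H2N3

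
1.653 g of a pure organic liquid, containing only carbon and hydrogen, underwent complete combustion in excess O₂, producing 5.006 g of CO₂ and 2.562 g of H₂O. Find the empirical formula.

mol C = 5.006 g CO₂ ÷ 44.009 g/mol = 0.11375 mol
mol H = 2 × 2.562 g H₂O ÷ 18.015 g/mol = 0.28443 mol
Divide by the smallest (0.11375 mol): C 1.000, H 2.500
Multiplying each by 2 gives whole numbers: C 2.00, H 5.00

C2H5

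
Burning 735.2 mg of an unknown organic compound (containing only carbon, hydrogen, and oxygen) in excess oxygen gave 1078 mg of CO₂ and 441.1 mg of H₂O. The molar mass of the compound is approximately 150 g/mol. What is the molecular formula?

C5H10O5

mol C = 1.078 g CO₂ ÷ 44.009 g/mol = 0.024495 mol
mol H = 2 × 0.4411 g H₂O ÷ 18.015 g/mol = 0.048970 mol
mass O = 0.7352 − (0.29421 + 0.049362) = 0.39163 g → mol O = 0.39163 ÷ 15.999 = 0.024478 mol
Divide by the smallest (0.024478 mol): C 1.001, H 2.001, O 1.000
Empirical formula: CH2O
Empirical-formula mass = 30.03 g/mol; 150 ÷ 30.03 ≈ 5, so the molecular formula is C5H10O5.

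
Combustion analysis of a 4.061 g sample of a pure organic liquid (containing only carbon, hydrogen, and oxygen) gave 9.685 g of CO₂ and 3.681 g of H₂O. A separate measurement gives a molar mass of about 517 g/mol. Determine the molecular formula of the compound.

C28H52O8

mol C = 9.685 g CO₂ ÷ 44.009 g/mol = 0.22007 mol
mol H = 2 × 3.681 g H₂O ÷ 18.015 g/mol = 0.40866 mol
mass O = 4.061 − (2.6432 + 0.41193) = 1.0058 g → mol O = 1.0058 ÷ 15.999 = 0.062868 mol
Divide by the smallest (0.062868 mol): C 3.500, H 6.500, O 1.000
Multiplying each by 2 gives whole numbers: C 7.00, H 13.00, O 2.00
Empirical formula: C7H13O2
Empirical-formula mass = 129.18 g/mol; 517 ÷ 129.18 ≈ 4, so the molecular formula is C28H52O8.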